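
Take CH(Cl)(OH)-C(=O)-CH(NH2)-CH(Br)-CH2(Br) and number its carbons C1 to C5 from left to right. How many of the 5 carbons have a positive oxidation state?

Tallying each carbon's bonds:
C1: 1C, 1H, 1O, 1Cl → 0 − 1 + 1 + 1 = +1
C2: 2C, 2O → 0 + 2 = +2
C3: 2C, 1H, 1N → 0 − 1 + 1 = 0
C4: 2C, 1H, 1Br → 0 − 1 + 1 = 0
C5: 1C, 2H, 1Br → 0 − 2 + 1 = -1
2 carbons (C1, C2) meet the condition.

2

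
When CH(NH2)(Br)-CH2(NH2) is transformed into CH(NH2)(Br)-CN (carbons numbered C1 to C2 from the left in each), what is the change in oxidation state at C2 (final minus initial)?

Before: C2 has 1 bond to C, 2 bonds to H, 1 bond to N → oxidation state -1.
After: C2 has 1 bond to C, 3 bonds to N → oxidation state +3.
Δ = +3 − (-1) = +4, so this is an oxidation at C2.

+4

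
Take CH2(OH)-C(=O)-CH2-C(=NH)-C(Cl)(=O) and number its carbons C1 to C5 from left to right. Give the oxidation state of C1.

-1

Assign +1 per bond to O/N/halogen, −1 per bond to H or an electropositive element, and 0 per bond to carbon.
C1 has one bond to C (0), one bond to H (-1), one bond to O (+1), one bond to H (-1).
Oxidation state = 0 − 1 + 1 − 1 = -1.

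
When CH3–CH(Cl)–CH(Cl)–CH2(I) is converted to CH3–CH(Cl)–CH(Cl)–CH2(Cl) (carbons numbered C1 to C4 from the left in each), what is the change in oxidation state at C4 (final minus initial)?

Before: C4 has 1 bond to C, 2 bonds to H, 1 bond to I → oxidation state -1.
After: C4 has 1 bond to C, 2 bonds to H, 1 bond to Cl → oxidation state -1.
Δ = -1 − (-1) = 0, so no net redox change at C4.

0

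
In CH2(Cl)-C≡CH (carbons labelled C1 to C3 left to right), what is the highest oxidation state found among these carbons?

0

Tallying each carbon's bonds:
C1: 1C, 2H, 1Cl → 0 − 2 + 1 = -1
C2: 4C → 0 = 0
C3: 3C, 1H → 0 − 1 = -1
The highest value is 0.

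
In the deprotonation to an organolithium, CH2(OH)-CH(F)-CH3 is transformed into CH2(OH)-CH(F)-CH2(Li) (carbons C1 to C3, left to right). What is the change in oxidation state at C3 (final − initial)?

Before: C3 has 1 bond to C, 3 bonds to H → oxidation state -3.
After: C3 has 1 bond to C, 2 bonds to H, 1 bond to Li → oxidation state -3.
Δ = -3 − (-3) = 0, so no net redox change at C3.

0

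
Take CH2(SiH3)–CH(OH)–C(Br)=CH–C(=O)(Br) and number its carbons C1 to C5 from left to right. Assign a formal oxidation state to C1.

-3

C1 has one bond to C (0), one bond to H (-1), one bond to Si (-1), one bond to H (-1).
Oxidation state = 0 − 1 − 1 − 1 = -3.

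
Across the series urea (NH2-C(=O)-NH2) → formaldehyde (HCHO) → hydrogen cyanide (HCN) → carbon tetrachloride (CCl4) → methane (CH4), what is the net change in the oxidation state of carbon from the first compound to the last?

Carbon oxidation states along the series — urea: +4, formaldehyde: 0, hydrogen cyanide: +2, carbon tetrachloride: +4, methane: -4.
Net change = -4 − (+4) = -8.

-8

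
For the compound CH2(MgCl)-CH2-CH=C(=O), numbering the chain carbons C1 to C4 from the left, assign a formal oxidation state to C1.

C1 has one bond to C (0), one bond to Mg (-1), one bond to H (-1), one bond to H (-1).
Oxidation state = 0 − 1 − 1 − 1 = -3.

-3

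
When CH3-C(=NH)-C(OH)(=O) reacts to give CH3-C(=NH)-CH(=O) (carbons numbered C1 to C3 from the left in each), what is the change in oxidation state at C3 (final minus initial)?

-2

Before: C3 has 1 bond to C, 3 bonds to O → oxidation state +3.
After: C3 has 1 bond to C, 1 bond to H, 2 bonds to O → oxidation state +1.
Δ = +1 − (+3) = -2, so this is a reduction at C3.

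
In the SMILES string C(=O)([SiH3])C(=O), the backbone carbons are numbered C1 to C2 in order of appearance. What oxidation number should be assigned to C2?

Bonds to more-electronegative neighbours contribute +1 each, bonds to H or metals contribute −1 each, and C–C bonds contribute 0.
C2 has one bond to C (0), one bond to H (-1), a double bond to O (2×+1 = +2).
Oxidation state = 0 − 1 + 2 = +1.

+1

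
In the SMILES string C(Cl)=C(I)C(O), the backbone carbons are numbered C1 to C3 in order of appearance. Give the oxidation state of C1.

0

Assign +1 per bond to O/N/halogen, −1 per bond to H or an electropositive element, and 0 per bond to carbon.
C1 has a double bond to C (2×0 = 0), one bond to H (-1), one bond to Cl (+1).
Oxidation state = 0 − 1 + 1 = 0.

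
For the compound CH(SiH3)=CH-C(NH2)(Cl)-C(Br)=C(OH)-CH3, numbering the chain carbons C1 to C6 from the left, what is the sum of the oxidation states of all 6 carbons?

-2

Count +1 for every bond to an atom more electronegative than carbon and −1 for every bond to one less electronegative; C–C bonds are 0. Tallying each carbon:
C1: 2C, 1H, 1Si → 0 − 1 − 1 = -2
C2: 3C, 1H → 0 − 1 = -1
C3: 2C, 1N, 1Cl → 0 + 1 + 1 = +2
C4: 3C, 1Br → 0 + 1 = +1
C5: 3C, 1O → 0 + 1 = +1
C6: 1C, 3H → 0 − 3 = -3
Sum = -2 − 1 + 2 + 1 + 1 − 3 = -2.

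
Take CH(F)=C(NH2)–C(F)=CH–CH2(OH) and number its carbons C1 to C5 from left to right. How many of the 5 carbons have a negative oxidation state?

Tallying each carbon's bonds:
C1: 2C, 1H, 1F → 0 − 1 + 1 = 0
C2: 3C, 1N → 0 + 1 = +1
C3: 3C, 1F → 0 + 1 = +1
C4: 3C, 1H → 0 − 1 = -1
C5: 1C, 2H, 1O → 0 − 2 + 1 = -1
2 carbons (C4, C5) meet the condition.

2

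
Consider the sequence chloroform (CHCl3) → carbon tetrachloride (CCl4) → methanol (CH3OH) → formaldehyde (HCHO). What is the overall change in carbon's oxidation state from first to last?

-2

Carbon oxidation states along the series — chloroform: +2, carbon tetrachloride: +4, methanol: -2, formaldehyde: 0.
Net change = 0 − (+2) = -2.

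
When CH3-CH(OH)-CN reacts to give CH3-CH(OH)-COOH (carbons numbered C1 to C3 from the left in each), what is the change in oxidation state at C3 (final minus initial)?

Before: C3 has 1 bond to C, 3 bonds to N → oxidation state +3.
After: C3 has 1 bond to C, 3 bonds to O → oxidation state +3.
Δ = +3 − (+3) = 0, so no net redox change at C3.

0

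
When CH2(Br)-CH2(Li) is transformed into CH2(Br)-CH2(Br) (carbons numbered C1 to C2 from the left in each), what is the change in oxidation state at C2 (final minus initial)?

Before: C2 has 1 bond to C, 2 bonds to H, 1 bond to Li → oxidation state -3.
After: C2 has 1 bond to C, 2 bonds to H, 1 bond to Br → oxidation state -1.
Δ = -1 − (-3) = +2, so this is an oxidation at C2.

+2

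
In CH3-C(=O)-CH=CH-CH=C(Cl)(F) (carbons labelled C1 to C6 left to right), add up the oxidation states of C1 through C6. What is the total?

-2

Tallying each carbon's bonds:
C1: 1C, 3H → 0 − 3 = -3
C2: 2C, 2O → 0 + 2 = +2
C3: 3C, 1H → 0 − 1 = -1
C4: 3C, 1H → 0 − 1 = -1
C5: 3C, 1H → 0 − 1 = -1
C6: 2C, 1F, 1Cl → 0 + 1 + 1 = +2
Sum = -3 + 2 − 1 − 1 − 1 + 2 = -2.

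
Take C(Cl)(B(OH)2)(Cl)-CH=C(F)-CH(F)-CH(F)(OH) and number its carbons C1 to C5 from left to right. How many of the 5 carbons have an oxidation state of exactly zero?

Bonds to more-electronegative neighbours contribute +1 each, bonds to H or metals contribute −1 each, and C–C bonds contribute 0. Tallying each carbon:
C1: 1C, 2Cl, 1B → 0 + 2 − 1 = +1
C2: 3C, 1H → 0 − 1 = -1
C3: 3C, 1F → 0 + 1 = +1
C4: 2C, 1H, 1F → 0 − 1 + 1 = 0
C5: 1C, 1H, 1O, 1F → 0 − 1 + 1 + 1 = +1
1 carbon (C4) meets the condition.

1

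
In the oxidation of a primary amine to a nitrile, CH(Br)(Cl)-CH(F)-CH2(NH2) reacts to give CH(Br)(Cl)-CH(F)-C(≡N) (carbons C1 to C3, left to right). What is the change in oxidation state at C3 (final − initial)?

+4

Before: C3 has 1 bond to C, 2 bonds to H, 1 bond to N → oxidation state -1.
After: C3 has 1 bond to C, 3 bonds to N → oxidation state +3.
Δ = +3 − (-1) = +4, so this is an oxidation at C3.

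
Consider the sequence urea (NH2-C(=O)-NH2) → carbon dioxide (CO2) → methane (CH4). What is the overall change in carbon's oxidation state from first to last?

Carbon oxidation states along the series — urea: +4, carbon dioxide: +4, methane: -4.
Net change = -4 − (+4) = -8.

-8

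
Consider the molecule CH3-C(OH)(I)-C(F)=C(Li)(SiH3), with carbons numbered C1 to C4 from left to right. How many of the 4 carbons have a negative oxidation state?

2

Assign +1 per bond to O/N/halogen, −1 per bond to H or an electropositive element, and 0 per bond to carbon. Tallying each carbon:
C1: 1C, 3H → 0 − 3 = -3
C2: 2C, 1O, 1I → 0 + 1 + 1 = +2
C3: 3C, 1F → 0 + 1 = +1
C4: 2C, 1Li, 1Si → 0 − 1 − 1 = -2
2 carbons (C1, C4) meet the condition.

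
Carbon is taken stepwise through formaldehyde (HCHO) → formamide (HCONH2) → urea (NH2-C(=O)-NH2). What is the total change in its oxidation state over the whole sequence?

+4

Carbon oxidation states along the series — formaldehyde: 0, formamide: +2, urea: +4.
Net change = +4 − (0) = +4.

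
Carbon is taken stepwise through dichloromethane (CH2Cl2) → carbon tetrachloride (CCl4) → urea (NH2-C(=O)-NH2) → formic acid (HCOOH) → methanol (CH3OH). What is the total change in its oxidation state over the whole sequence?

-2

Carbon oxidation states along the series — dichloromethane: 0, carbon tetrachloride: +4, urea: +4, formic acid: +2, methanol: -2.
Net change = -2 − (0) = -2.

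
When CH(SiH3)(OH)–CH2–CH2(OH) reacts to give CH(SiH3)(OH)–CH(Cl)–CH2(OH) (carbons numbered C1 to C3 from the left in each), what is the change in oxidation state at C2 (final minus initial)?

Before: C2 has 2 bonds to C, 2 bonds to H → oxidation state -2.
After: C2 has 2 bonds to C, 1 bond to H, 1 bond to Cl → oxidation state 0.
Δ = 0 − (-2) = +2, so this is an oxidation at C2.

+2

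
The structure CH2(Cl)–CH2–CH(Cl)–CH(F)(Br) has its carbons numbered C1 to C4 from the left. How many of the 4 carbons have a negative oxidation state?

Tallying each carbon's bonds:
C1: 1C, 2H, 1Cl → 0 − 2 + 1 = -1
C2: 2C, 2H → 0 − 2 = -2
C3: 2C, 1H, 1Cl → 0 − 1 + 1 = 0
C4: 1C, 1H, 1F, 1Br → 0 − 1 + 1 + 1 = +1
2 carbons (C1, C2) meet the condition.

2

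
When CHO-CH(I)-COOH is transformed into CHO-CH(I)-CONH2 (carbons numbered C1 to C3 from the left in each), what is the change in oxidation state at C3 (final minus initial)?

Before: C3 has 1 bond to C, 3 bonds to O → oxidation state +3.
After: C3 has 1 bond to C, 2 bonds to O, 1 bond to N → oxidation state +3.
Δ = +3 − (+3) = 0, so no net redox change at C3.

0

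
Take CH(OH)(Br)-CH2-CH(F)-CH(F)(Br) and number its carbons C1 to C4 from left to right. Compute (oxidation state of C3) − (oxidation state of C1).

-1

C3: 2C, 1H, 1F → 0 − 1 + 1 = 0
C1: 1C, 1H, 1O, 1Br → 0 − 1 + 1 + 1 = +1
Difference: 0 − (+1) = -1.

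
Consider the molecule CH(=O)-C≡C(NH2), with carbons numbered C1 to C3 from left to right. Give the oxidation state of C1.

+1

C1 has one bond to C (0), one bond to H (-1), a double bond to O (2×+1 = +2).
Oxidation state = 0 − 1 + 2 = +1.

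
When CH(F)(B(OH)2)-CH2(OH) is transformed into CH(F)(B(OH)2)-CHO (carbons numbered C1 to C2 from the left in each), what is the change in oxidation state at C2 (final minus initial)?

+2

Before: C2 has 1 bond to C, 2 bonds to H, 1 bond to O → oxidation state -1.
After: C2 has 1 bond to C, 1 bond to H, 2 bonds to O → oxidation state +1.
Δ = +1 − (-1) = +2, so this is an oxidation at C2.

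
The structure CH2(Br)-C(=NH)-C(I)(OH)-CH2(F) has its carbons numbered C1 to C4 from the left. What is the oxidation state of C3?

+2

Count +1 for every bond to an atom more electronegative than carbon and −1 for every bond to one less electronegative; C–C bonds are 0.
C3 has one bond to C (0), one bond to C (0), one bond to I (+1), one bond to O (+1).
Oxidation state = 0 + 0 + 1 + 1 = +2.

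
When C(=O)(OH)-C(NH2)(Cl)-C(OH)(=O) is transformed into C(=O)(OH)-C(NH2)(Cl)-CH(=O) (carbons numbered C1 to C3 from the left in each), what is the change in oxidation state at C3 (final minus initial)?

Before: C3 has 1 bond to C, 3 bonds to O → oxidation state +3.
After: C3 has 1 bond to C, 1 bond to H, 2 bonds to O → oxidation state +1.
Δ = +1 − (+3) = -2, so this is a reduction at C3.

-2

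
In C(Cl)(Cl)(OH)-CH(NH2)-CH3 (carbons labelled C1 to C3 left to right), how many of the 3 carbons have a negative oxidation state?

Count +1 for every bond to an atom more electronegative than carbon and −1 for every bond to one less electronegative; C–C bonds are 0. Tallying each carbon:
C1: 1C, 1O, 2Cl → 0 + 1 + 2 = +3
C2: 2C, 1H, 1N → 0 − 1 + 1 = 0
C3: 1C, 3H → 0 − 3 = -3
1 carbon (C3) meets the condition.

1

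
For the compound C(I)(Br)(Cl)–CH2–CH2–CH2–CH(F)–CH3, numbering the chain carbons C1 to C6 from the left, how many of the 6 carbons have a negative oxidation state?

4

Bonds to more-electronegative neighbours contribute +1 each, bonds to H or metals contribute −1 each, and C–C bonds contribute 0. Tallying each carbon:
C1: 1C, 1Cl, 1Br, 1I → 0 + 1 + 1 + 1 = +3
C2: 2C, 2H → 0 − 2 = -2
C3: 2C, 2H → 0 − 2 = -2
C4: 2C, 2H → 0 − 2 = -2
C5: 2C, 1H, 1F → 0 − 1 + 1 = 0
C6: 1C, 3H → 0 − 3 = -3
4 carbons (C2, C3, C4, C6) meet the condition.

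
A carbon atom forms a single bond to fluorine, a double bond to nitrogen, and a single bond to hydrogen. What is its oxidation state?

+2

The carbon has one bond to H (-1), one bond to F (+1), a double bond to N (2×+1 = +2).
Oxidation state = -1 + 1 + 2 = +2.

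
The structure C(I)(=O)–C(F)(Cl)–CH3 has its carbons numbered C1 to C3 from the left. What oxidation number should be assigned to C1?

+3

C1 has one bond to C (0), one bond to I (+1), a double bond to O (2×+1 = +2).
Oxidation state = 0 + 1 + 2 = +3.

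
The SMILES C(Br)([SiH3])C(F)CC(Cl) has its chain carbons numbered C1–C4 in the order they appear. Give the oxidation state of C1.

-1

C1 has one bond to C (0), one bond to Br (+1), one bond to Si (-1), one bond to H (-1).
Oxidation state = 0 + 1 − 1 − 1 = -1.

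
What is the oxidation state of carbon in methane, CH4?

-4

The carbon has one bond to H (-1), one bond to H (-1), one bond to H (-1), one bond to H (-1).
Oxidation state = -1 − 1 − 1 − 1 = -4.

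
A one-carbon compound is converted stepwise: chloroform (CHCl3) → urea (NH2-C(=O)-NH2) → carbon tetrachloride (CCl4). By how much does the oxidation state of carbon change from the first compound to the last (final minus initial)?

Carbon oxidation states along the series — chloroform: +2, urea: +4, carbon tetrachloride: +4.
Net change = +4 − (+2) = +2.

+2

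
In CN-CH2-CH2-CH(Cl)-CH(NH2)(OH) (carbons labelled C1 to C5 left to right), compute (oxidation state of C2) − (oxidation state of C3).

0

C2: 2C, 2H → 0 − 2 = -2
C3: 2C, 2H → 0 − 2 = -2
Difference: -2 − (-2) = 0.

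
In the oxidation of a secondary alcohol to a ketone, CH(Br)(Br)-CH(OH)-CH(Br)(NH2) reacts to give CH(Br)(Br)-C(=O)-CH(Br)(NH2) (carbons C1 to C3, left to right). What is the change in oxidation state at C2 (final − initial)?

Before: C2 has 2 bonds to C, 1 bond to H, 1 bond to O → oxidation state 0.
After: C2 has 2 bonds to C, 2 bonds to O → oxidation state +2.
Δ = +2 − (0) = +2, so this is an oxidation at C2.

+2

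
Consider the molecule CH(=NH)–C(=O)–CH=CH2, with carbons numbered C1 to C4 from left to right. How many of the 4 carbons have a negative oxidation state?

2

Each bond to a more electronegative atom (O, N, halogen) counts +1, each bond to a less electronegative atom (H, metal, B, Si) counts −1, and each C–C bond counts 0. Tallying each carbon:
C1: 1C, 1H, 2N → 0 − 1 + 2 = +1
C2: 2C, 2O → 0 + 2 = +2
C3: 3C, 1H → 0 − 1 = -1
C4: 2C, 2H → 0 − 2 = -2
2 carbons (C3, C4) meet the condition.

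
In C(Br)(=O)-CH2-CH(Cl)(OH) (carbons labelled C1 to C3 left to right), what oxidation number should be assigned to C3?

C3 has one bond to C (0), one bond to Cl (+1), one bond to H (-1), one bond to O (+1).
Oxidation state = 0 + 1 − 1 + 1 = +1.

+1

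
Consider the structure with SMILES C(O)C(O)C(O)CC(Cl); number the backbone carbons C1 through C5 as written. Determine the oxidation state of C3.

Assign +1 per bond to O/N/halogen, −1 per bond to H or an electropositive element, and 0 per bond to carbon.
C3 has one bond to C (0), one bond to C (0), one bond to H (-1), one bond to O (+1).
Oxidation state = 0 + 0 − 1 + 1 = 0.

0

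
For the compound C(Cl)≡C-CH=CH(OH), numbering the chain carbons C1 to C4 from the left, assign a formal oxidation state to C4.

Bonds to more-electronegative neighbours contribute +1 each, bonds to H or metals contribute −1 each, and C–C bonds contribute 0.
C4 has a double bond to C (2×0 = 0), one bond to O (+1), one bond to H (-1).
Oxidation state = 0 + 1 − 1 = 0.

0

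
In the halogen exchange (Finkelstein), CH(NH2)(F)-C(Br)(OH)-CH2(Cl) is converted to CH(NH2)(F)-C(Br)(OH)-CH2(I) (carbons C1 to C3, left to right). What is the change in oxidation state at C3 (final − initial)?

Before: C3 has 1 bond to C, 2 bonds to H, 1 bond to Cl → oxidation state -1.
After: C3 has 1 bond to C, 2 bonds to H, 1 bond to I → oxidation state -1.
Δ = -1 − (-1) = 0, so no net redox change at C3.

0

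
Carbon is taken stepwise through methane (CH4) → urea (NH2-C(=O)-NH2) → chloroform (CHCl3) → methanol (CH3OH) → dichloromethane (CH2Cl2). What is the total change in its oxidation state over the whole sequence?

Carbon oxidation states along the series — methane: -4, urea: +4, chloroform: +2, methanol: -2, dichloromethane: 0.
Net change = 0 − (-4) = +4.

+4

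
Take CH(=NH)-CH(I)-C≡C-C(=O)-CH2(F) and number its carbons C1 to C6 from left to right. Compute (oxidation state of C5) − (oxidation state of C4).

C5: 2C, 2O → 0 + 2 = +2
C4: 4C → 0 = 0
Difference: +2 − (0) = +2.

+2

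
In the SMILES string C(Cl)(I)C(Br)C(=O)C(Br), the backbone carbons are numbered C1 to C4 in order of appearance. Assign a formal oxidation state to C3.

+2

C3 has one bond to C (0), one bond to C (0), a double bond to O (2×+1 = +2).
Oxidation state = 0 + 0 + 2 = +2.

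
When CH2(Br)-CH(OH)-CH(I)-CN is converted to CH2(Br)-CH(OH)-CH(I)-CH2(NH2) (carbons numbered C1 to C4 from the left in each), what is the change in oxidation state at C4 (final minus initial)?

-4

Before: C4 has 1 bond to C, 3 bonds to N → oxidation state +3.
After: C4 has 1 bond to C, 2 bonds to H, 1 bond to N → oxidation state -1.
Δ = -1 − (+3) = -4, so this is a reduction at C4.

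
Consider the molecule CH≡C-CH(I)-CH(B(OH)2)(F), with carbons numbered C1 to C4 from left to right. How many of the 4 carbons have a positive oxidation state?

0

Tallying each carbon's bonds:
C1: 3C, 1H → 0 − 1 = -1
C2: 4C → 0 = 0
C3: 2C, 1H, 1I → 0 − 1 + 1 = 0
C4: 1C, 1H, 1F, 1B → 0 − 1 + 1 − 1 = -1
0 carbons meet the condition.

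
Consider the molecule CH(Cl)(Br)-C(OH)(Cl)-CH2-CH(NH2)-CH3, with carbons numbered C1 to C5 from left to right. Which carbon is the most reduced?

C5

Each bond to a more electronegative atom (O, N, halogen) counts +1, each bond to a less electronegative atom (H, metal, B, Si) counts −1, and each C–C bond counts 0. Tallying each carbon:
C1: 1C, 1H, 1Cl, 1Br → 0 − 1 + 1 + 1 = +1
C2: 2C, 1O, 1Cl → 0 + 1 + 1 = +2
C3: 2C, 2H → 0 − 2 = -2
C4: 2C, 1H, 1N → 0 − 1 + 1 = 0
C5: 1C, 3H → 0 − 3 = -3
The most reduced carbon is C5 at -3.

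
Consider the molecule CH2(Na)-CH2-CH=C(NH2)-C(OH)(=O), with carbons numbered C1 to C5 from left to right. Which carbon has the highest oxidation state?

Count +1 for every bond to an atom more electronegative than carbon and −1 for every bond to one less electronegative; C–C bonds are 0. Tallying each carbon:
C1: 1C, 2H, 1Na → 0 − 2 − 1 = -3
C2: 2C, 2H → 0 − 2 = -2
C3: 3C, 1H → 0 − 1 = -1
C4: 3C, 1N → 0 + 1 = +1
C5: 1C, 3O → 0 + 3 = +3
The most oxidised carbon is C5 at +3.

C5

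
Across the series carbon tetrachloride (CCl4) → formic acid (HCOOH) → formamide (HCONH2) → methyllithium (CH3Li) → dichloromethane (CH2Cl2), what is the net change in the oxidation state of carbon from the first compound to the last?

Carbon oxidation states along the series — carbon tetrachloride: +4, formic acid: +2, formamide: +2, methyllithium: -4, dichloromethane: 0.
Net change = 0 − (+4) = -4.

-4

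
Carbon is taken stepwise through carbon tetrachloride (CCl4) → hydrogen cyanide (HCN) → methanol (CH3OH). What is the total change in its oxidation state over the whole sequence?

-6

Carbon oxidation states along the series — carbon tetrachloride: +4, hydrogen cyanide: +2, methanol: -2.
Net change = -2 − (+4) = -6.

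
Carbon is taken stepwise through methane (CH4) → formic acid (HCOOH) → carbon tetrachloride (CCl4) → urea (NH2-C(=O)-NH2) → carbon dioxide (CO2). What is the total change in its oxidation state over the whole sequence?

+8

Carbon oxidation states along the series — methane: -4, formic acid: +2, carbon tetrachloride: +4, urea: +4, carbon dioxide: +4.
Net change = +4 − (-4) = +8.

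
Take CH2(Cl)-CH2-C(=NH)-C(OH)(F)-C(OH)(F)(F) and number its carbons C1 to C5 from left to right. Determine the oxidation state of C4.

Count +1 for every bond to an atom more electronegative than carbon and −1 for every bond to one less electronegative; C–C bonds are 0.
C4 has one bond to C (0), one bond to C (0), one bond to O (+1), one bond to F (+1).
Oxidation state = 0 + 0 + 1 + 1 = +2.

+2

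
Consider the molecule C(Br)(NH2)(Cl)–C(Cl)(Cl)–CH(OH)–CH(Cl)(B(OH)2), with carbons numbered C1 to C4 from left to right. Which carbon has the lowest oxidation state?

Tallying each carbon's bonds:
C1: 1C, 1N, 1Cl, 1Br → 0 + 1 + 1 + 1 = +3
C2: 2C, 2Cl → 0 + 2 = +2
C3: 2C, 1H, 1O → 0 − 1 + 1 = 0
C4: 1C, 1H, 1Cl, 1B → 0 − 1 + 1 − 1 = -1
The most reduced carbon is C4 at -1.

C4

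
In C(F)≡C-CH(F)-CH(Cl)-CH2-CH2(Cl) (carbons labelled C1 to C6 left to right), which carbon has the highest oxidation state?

Tallying each carbon's bonds:
C1: 3C, 1F → 0 + 1 = +1
C2: 4C → 0 = 0
C3: 2C, 1H, 1F → 0 − 1 + 1 = 0
C4: 2C, 1H, 1Cl → 0 − 1 + 1 = 0
C5: 2C, 2H → 0 − 2 = -2
C6: 1C, 2H, 1Cl → 0 − 2 + 1 = -1
The most oxidised carbon is C1 at +1.

C1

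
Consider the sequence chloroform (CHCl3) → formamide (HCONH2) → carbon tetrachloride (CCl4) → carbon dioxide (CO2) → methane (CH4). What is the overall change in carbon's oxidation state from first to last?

Carbon oxidation states along the series — chloroform: +2, formamide: +2, carbon tetrachloride: +4, carbon dioxide: +4, methane: -4.
Net change = -4 − (+2) = -6.

-6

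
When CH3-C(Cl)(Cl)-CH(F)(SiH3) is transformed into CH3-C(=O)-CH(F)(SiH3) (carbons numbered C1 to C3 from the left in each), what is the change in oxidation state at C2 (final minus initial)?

Before: C2 has 2 bonds to C, 2 bonds to Cl → oxidation state +2.
After: C2 has 2 bonds to C, 2 bonds to O → oxidation state +2.
Δ = +2 − (+2) = 0, so no net redox change at C2.

0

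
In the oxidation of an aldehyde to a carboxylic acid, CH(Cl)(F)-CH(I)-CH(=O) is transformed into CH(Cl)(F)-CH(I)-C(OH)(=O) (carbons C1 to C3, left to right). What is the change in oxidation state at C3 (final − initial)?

+2

Before: C3 has 1 bond to C, 1 bond to H, 2 bonds to O → oxidation state +1.
After: C3 has 1 bond to C, 3 bonds to O → oxidation state +3.
Δ = +3 − (+1) = +2, so this is an oxidation at C3.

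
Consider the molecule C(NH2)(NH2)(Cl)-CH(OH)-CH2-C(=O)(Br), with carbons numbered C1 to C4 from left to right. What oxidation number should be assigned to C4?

Assign +1 per bond to O/N/halogen, −1 per bond to H or an electropositive element, and 0 per bond to carbon.
C4 has one bond to C (0), a double bond to O (2×+1 = +2), one bond to Br (+1).
Oxidation state = 0 + 2 + 1 = +3.

+3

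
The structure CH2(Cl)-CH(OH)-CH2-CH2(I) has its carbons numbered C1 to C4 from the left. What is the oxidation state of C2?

0

Bonds to more-electronegative neighbours contribute +1 each, bonds to H or metals contribute −1 each, and C–C bonds contribute 0.
C2 has one bond to C (0), one bond to C (0), one bond to H (-1), one bond to O (+1).
Oxidation state = 0 + 0 − 1 + 1 = 0.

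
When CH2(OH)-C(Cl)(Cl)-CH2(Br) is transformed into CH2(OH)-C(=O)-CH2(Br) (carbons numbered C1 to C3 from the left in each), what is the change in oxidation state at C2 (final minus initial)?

0

Before: C2 has 2 bonds to C, 2 bonds to Cl → oxidation state +2.
After: C2 has 2 bonds to C, 2 bonds to O → oxidation state +2.
Δ = +2 − (+2) = 0, so no net redox change at C2.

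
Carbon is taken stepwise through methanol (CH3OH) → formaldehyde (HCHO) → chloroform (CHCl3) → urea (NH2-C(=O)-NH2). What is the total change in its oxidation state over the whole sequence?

+6

Carbon oxidation states along the series — methanol: -2, formaldehyde: 0, chloroform: +2, urea: +4.
Net change = +4 − (-2) = +6.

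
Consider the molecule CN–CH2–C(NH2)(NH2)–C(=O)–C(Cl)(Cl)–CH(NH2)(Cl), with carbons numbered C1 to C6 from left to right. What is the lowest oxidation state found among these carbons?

-2

Assign +1 per bond to O/N/halogen, −1 per bond to H or an electropositive element, and 0 per bond to carbon. Tallying each carbon:
C1: 1C, 3N → 0 + 3 = +3
C2: 2C, 2H → 0 − 2 = -2
C3: 2C, 2N → 0 + 2 = +2
C4: 2C, 2O → 0 + 2 = +2
C5: 2C, 2Cl → 0 + 2 = +2
C6: 1C, 1H, 1N, 1Cl → 0 − 1 + 1 + 1 = +1
The lowest value is -2.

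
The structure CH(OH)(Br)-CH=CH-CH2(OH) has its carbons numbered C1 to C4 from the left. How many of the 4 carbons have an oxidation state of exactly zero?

0

Bonds to more-electronegative neighbours contribute +1 each, bonds to H or metals contribute −1 each, and C–C bonds contribute 0. Tallying each carbon:
C1: 1C, 1H, 1O, 1Br → 0 − 1 + 1 + 1 = +1
C2: 3C, 1H → 0 − 1 = -1
C3: 3C, 1H → 0 − 1 = -1
C4: 1C, 2H, 1O → 0 − 2 + 1 = -1
0 carbons meet the condition.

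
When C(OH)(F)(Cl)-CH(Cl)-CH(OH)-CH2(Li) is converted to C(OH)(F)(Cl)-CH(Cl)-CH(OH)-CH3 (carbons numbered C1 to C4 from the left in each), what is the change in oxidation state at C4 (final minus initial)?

Before: C4 has 1 bond to C, 2 bonds to H, 1 bond to Li → oxidation state -3.
After: C4 has 1 bond to C, 3 bonds to H → oxidation state -3.
Δ = -3 − (-3) = 0, so no net redox change at C4.

0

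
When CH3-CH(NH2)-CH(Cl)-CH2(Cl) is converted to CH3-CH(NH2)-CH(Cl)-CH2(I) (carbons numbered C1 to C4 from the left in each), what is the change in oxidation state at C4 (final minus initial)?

0

Before: C4 has 1 bond to C, 2 bonds to H, 1 bond to Cl → oxidation state -1.
After: C4 has 1 bond to C, 2 bonds to H, 1 bond to I → oxidation state -1.
Δ = -1 − (-1) = 0, so no net redox change at C4.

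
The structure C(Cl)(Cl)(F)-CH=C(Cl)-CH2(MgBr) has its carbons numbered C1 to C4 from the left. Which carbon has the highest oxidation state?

C1

Bonds to more-electronegative neighbours contribute +1 each, bonds to H or metals contribute −1 each, and C–C bonds contribute 0. Tallying each carbon:
C1: 1C, 1F, 2Cl → 0 + 1 + 2 = +3
C2: 3C, 1H → 0 − 1 = -1
C3: 3C, 1Cl → 0 + 1 = +1
C4: 1C, 2H, 1Mg → 0 − 2 − 1 = -3
The most oxidised carbon is C1 at +3.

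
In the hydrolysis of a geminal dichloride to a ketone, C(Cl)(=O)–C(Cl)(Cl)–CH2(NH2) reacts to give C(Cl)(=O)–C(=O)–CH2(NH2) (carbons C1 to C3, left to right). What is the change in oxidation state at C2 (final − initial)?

Before: C2 has 2 bonds to C, 2 bonds to Cl → oxidation state +2.
After: C2 has 2 bonds to C, 2 bonds to O → oxidation state +2.
Δ = +2 − (+2) = 0, so no net redox change at C2.

0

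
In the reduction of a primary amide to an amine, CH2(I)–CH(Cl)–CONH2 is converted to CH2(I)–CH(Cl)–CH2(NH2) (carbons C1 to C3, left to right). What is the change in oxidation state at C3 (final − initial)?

-4

Before: C3 has 1 bond to C, 2 bonds to O, 1 bond to N → oxidation state +3.
After: C3 has 1 bond to C, 2 bonds to H, 1 bond to N → oxidation state -1.
Δ = -1 − (+3) = -4, so this is a reduction at C3.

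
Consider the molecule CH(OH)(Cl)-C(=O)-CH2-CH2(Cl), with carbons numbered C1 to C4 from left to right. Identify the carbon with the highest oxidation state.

Bonds to more-electronegative neighbours contribute +1 each, bonds to H or metals contribute −1 each, and C–C bonds contribute 0. Tallying each carbon:
C1: 1C, 1H, 1O, 1Cl → 0 − 1 + 1 + 1 = +1
C2: 2C, 2O → 0 + 2 = +2
C3: 2C, 2H → 0 − 2 = -2
C4: 1C, 2H, 1Cl → 0 − 2 + 1 = -1
The most oxidised carbon is C2 at +2.

C2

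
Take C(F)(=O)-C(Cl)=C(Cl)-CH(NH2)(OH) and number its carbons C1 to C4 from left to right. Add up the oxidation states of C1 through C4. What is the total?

Assign +1 per bond to O/N/halogen, −1 per bond to H or an electropositive element, and 0 per bond to carbon. Tallying each carbon:
C1: 1C, 2O, 1F → 0 + 2 + 1 = +3
C2: 3C, 1Cl → 0 + 1 = +1
C3: 3C, 1Cl → 0 + 1 = +1
C4: 1C, 1H, 1O, 1N → 0 − 1 + 1 + 1 = +1
Sum = +3 + 1 + 1 + 1 = +6.

+6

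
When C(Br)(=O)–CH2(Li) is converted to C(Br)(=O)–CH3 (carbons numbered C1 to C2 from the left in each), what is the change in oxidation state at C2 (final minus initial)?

0

Before: C2 has 1 bond to C, 2 bonds to H, 1 bond to Li → oxidation state -3.
After: C2 has 1 bond to C, 3 bonds to H → oxidation state -3.
Δ = -3 − (-3) = 0, so no net redox change at C2.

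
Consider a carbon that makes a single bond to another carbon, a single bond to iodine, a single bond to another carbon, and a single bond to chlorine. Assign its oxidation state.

The carbon has one bond to C (0), one bond to C (0), one bond to I (+1), one bond to Cl (+1).
Oxidation state = 0 + 0 + 1 + 1 = +2.

+2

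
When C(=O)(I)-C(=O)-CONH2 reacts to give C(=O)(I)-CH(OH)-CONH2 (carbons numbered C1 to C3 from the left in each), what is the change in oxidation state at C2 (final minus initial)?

-2

Before: C2 has 2 bonds to C, 2 bonds to O → oxidation state +2.
After: C2 has 2 bonds to C, 1 bond to H, 1 bond to O → oxidation state 0.
Δ = 0 − (+2) = -2, so this is a reduction at C2.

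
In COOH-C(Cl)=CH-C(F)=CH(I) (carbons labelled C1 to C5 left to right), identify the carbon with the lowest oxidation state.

C3

Tallying each carbon's bonds:
C1: 1C, 3O → 0 + 3 = +3
C2: 3C, 1Cl → 0 + 1 = +1
C3: 3C, 1H → 0 − 1 = -1
C4: 3C, 1F → 0 + 1 = +1
C5: 2C, 1H, 1I → 0 − 1 + 1 = 0
The most reduced carbon is C3 at -1.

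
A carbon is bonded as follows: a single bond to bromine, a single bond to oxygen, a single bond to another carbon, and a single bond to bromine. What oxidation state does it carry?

Bonds to more-electronegative neighbours contribute +1 each, bonds to H or metals contribute −1 each, and C–C bonds contribute 0.
The carbon has one bond to C (0), one bond to Br (+1), one bond to O (+1), one bond to Br (+1).
Oxidation state = 0 + 1 + 1 + 1 = +3.

+3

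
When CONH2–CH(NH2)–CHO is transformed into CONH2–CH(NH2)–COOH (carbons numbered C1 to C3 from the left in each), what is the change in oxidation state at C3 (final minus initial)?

+2

Before: C3 has 1 bond to C, 1 bond to H, 2 bonds to O → oxidation state +1.
After: C3 has 1 bond to C, 3 bonds to O → oxidation state +3.
Δ = +3 − (+1) = +2, so this is an oxidation at C3.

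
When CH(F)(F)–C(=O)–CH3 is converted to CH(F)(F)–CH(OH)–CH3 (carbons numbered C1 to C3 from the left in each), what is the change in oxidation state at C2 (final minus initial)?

-2

Before: C2 has 2 bonds to C, 2 bonds to O → oxidation state +2.
After: C2 has 2 bonds to C, 1 bond to H, 1 bond to O → oxidation state 0.
Δ = 0 − (+2) = -2, so this is a reduction at C2.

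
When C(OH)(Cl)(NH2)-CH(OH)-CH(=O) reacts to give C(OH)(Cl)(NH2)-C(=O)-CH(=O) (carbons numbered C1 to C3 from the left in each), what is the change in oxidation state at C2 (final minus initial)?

Before: C2 has 2 bonds to C, 1 bond to H, 1 bond to O → oxidation state 0.
After: C2 has 2 bonds to C, 2 bonds to O → oxidation state +2.
Δ = +2 − (0) = +2, so this is an oxidation at C2.

+2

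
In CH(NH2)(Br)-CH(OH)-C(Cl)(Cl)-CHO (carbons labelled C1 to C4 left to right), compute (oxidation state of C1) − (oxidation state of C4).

0

C1: 1C, 1H, 1N, 1Br → 0 − 1 + 1 + 1 = +1
C4: 1C, 1H, 2O → 0 − 1 + 2 = +1
Difference: +1 − (+1) = 0.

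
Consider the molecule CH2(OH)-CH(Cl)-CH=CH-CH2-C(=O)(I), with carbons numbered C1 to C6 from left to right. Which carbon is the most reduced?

Tallying each carbon's bonds:
C1: 1C, 2H, 1O → 0 − 2 + 1 = -1
C2: 2C, 1H, 1Cl → 0 − 1 + 1 = 0
C3: 3C, 1H → 0 − 1 = -1
C4: 3C, 1H → 0 − 1 = -1
C5: 2C, 2H → 0 − 2 = -2
C6: 1C, 2O, 1I → 0 + 2 + 1 = +3
The most reduced carbon is C5 at -2.

C5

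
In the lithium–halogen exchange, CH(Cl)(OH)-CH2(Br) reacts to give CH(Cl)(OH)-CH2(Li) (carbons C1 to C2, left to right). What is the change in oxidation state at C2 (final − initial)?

Before: C2 has 1 bond to C, 2 bonds to H, 1 bond to Br → oxidation state -1.
After: C2 has 1 bond to C, 2 bonds to H, 1 bond to Li → oxidation state -3.
Δ = -3 − (-1) = -2, so this is a reduction at C2.

-2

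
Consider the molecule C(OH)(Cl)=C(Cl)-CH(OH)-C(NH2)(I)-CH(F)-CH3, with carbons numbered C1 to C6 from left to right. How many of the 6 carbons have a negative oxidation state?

1

Assign +1 per bond to O/N/halogen, −1 per bond to H or an electropositive element, and 0 per bond to carbon. Tallying each carbon:
C1: 2C, 1O, 1Cl → 0 + 1 + 1 = +2
C2: 3C, 1Cl → 0 + 1 = +1
C3: 2C, 1H, 1O → 0 − 1 + 1 = 0
C4: 2C, 1N, 1I → 0 + 1 + 1 = +2
C5: 2C, 1H, 1F → 0 − 1 + 1 = 0
C6: 1C, 3H → 0 − 3 = -3
1 carbon (C6) meets the condition.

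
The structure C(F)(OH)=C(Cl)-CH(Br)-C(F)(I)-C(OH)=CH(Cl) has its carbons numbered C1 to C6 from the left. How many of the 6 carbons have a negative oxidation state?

0

Assign +1 per bond to O/N/halogen, −1 per bond to H or an electropositive element, and 0 per bond to carbon. Tallying each carbon:
C1: 2C, 1O, 1F → 0 + 1 + 1 = +2
C2: 3C, 1Cl → 0 + 1 = +1
C3: 2C, 1H, 1Br → 0 − 1 + 1 = 0
C4: 2C, 1F, 1I → 0 + 1 + 1 = +2
C5: 3C, 1O → 0 + 1 = +1
C6: 2C, 1H, 1Cl → 0 − 1 + 1 = 0
0 carbons meet the condition.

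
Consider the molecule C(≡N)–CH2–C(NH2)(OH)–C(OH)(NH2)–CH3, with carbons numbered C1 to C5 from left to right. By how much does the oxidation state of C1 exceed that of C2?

+5

C1: 1C, 3N → 0 + 3 = +3
C2: 2C, 2H → 0 − 2 = -2
Difference: +3 − (-2) = +5.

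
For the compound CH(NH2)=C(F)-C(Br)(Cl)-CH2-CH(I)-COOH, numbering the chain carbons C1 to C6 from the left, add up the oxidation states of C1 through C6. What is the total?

Tallying each carbon's bonds:
C1: 2C, 1H, 1N → 0 − 1 + 1 = 0
C2: 3C, 1F → 0 + 1 = +1
C3: 2C, 1Cl, 1Br → 0 + 1 + 1 = +2
C4: 2C, 2H → 0 − 2 = -2
C5: 2C, 1H, 1I → 0 − 1 + 1 = 0
C6: 1C, 3O → 0 + 3 = +3
Sum = 0 + 1 + 2 − 2 + 0 + 3 = +4.

+4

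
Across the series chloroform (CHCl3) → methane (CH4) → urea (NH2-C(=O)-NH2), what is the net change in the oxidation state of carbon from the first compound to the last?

Carbon oxidation states along the series — chloroform: +2, methane: -4, urea: +4.
Net change = +4 − (+2) = +2.

+2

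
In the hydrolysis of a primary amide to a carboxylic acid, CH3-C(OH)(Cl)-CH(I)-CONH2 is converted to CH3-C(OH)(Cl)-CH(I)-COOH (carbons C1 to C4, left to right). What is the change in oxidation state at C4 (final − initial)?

Before: C4 has 1 bond to C, 2 bonds to O, 1 bond to N → oxidation state +3.
After: C4 has 1 bond to C, 3 bonds to O → oxidation state +3.
Δ = +3 − (+3) = 0, so no net redox change at C4.

0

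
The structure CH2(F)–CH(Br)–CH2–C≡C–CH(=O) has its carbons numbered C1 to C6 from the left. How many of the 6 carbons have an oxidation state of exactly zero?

3

Bonds to more-electronegative neighbours contribute +1 each, bonds to H or metals contribute −1 each, and C–C bonds contribute 0. Tallying each carbon:
C1: 1C, 2H, 1F → 0 − 2 + 1 = -1
C2: 2C, 1H, 1Br → 0 − 1 + 1 = 0
C3: 2C, 2H → 0 − 2 = -2
C4: 4C → 0 = 0
C5: 4C → 0 = 0
C6: 1C, 1H, 2O → 0 − 1 + 2 = +1
3 carbons (C2, C4, C5) meet the condition.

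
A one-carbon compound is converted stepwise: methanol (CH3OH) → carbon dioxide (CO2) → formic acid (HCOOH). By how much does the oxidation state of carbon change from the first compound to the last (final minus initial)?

+4

Carbon oxidation states along the series — methanol: -2, carbon dioxide: +4, formic acid: +2.
Net change = +2 − (-2) = +4.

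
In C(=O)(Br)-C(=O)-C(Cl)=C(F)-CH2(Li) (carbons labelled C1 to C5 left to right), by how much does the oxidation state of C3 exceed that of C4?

0

C3: 3C, 1Cl → 0 + 1 = +1
C4: 3C, 1F → 0 + 1 = +1
Difference: +1 − (+1) = 0.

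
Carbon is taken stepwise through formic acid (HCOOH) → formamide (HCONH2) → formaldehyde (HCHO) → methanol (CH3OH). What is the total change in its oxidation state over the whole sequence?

Carbon oxidation states along the series — formic acid: +2, formamide: +2, formaldehyde: 0, methanol: -2.
Net change = -2 − (+2) = -4.

-4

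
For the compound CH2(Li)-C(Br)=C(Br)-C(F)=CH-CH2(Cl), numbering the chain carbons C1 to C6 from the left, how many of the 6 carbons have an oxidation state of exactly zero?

Tallying each carbon's bonds:
C1: 1C, 2H, 1Li → 0 − 2 − 1 = -3
C2: 3C, 1Br → 0 + 1 = +1
C3: 3C, 1Br → 0 + 1 = +1
C4: 3C, 1F → 0 + 1 = +1
C5: 3C, 1H → 0 − 1 = -1
C6: 1C, 2H, 1Cl → 0 − 2 + 1 = -1
0 carbons meet the condition.

0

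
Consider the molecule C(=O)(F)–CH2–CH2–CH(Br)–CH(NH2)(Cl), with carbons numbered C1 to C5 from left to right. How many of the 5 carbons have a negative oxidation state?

Tallying each carbon's bonds:
C1: 1C, 2O, 1F → 0 + 2 + 1 = +3
C2: 2C, 2H → 0 − 2 = -2
C3: 2C, 2H → 0 − 2 = -2
C4: 2C, 1H, 1Br → 0 − 1 + 1 = 0
C5: 1C, 1H, 1N, 1Cl → 0 − 1 + 1 + 1 = +1
2 carbons (C2, C3) meet the condition.

2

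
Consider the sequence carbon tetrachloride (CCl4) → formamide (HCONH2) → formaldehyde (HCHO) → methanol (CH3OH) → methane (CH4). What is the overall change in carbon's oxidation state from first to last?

-8

Carbon oxidation states along the series — carbon tetrachloride: +4, formamide: +2, formaldehyde: 0, methanol: -2, methane: -4.
Net change = -4 − (+4) = -8.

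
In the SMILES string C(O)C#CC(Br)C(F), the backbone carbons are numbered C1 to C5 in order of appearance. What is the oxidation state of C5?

C5 has one bond to C (0), one bond to F (+1), one bond to H (-1), one bond to H (-1).
Oxidation state = 0 + 1 − 1 − 1 = -1.

-1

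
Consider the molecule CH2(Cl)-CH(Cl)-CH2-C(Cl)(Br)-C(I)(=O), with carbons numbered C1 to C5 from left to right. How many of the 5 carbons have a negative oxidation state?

2

Tallying each carbon's bonds:
C1: 1C, 2H, 1Cl → 0 − 2 + 1 = -1
C2: 2C, 1H, 1Cl → 0 − 1 + 1 = 0
C3: 2C, 2H → 0 − 2 = -2
C4: 2C, 1Cl, 1Br → 0 + 1 + 1 = +2
C5: 1C, 2O, 1I → 0 + 2 + 1 = +3
2 carbons (C1, C3) meet the condition.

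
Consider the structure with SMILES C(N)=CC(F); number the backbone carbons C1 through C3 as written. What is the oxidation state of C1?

0

Count +1 for every bond to an atom more electronegative than carbon and −1 for every bond to one less electronegative; C–C bonds are 0.
C1 has a double bond to C (2×0 = 0), one bond to H (-1), one bond to N (+1).
Oxidation state = 0 − 1 + 1 = 0.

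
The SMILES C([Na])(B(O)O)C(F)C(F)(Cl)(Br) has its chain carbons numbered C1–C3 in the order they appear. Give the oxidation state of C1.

C1 has one bond to C (0), one bond to Na (-1), one bond to B (-1), one bond to H (-1).
Oxidation state = 0 − 1 − 1 − 1 = -3.

-3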